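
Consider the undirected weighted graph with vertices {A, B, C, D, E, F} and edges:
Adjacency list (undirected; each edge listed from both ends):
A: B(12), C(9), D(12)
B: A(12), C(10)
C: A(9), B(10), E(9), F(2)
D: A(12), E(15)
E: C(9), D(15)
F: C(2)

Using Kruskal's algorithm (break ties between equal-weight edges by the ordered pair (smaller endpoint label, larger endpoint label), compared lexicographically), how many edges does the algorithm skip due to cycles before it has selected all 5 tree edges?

Kruskal: consider edges lightest-first.
C—F (2): add — endpoints in different components.
A—C (9): add — endpoints in different components.
C—E (9): add — endpoints in different components.
B—C (10): add — endpoints in different components.
A—B (12): skip — A and B already connected.
A—D (12): add — endpoints in different components.
Edges rejected before the tree was complete: 1.

1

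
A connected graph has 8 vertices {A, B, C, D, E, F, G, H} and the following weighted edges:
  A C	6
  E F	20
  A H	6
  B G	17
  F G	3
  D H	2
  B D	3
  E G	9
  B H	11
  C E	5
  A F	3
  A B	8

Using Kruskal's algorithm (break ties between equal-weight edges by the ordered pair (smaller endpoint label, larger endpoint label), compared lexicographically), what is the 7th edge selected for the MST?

A-H

Kruskal's algorithm — process edges by increasing weight (ties by edge label):
D H (2): add — endpoints in different components.
A F (3): add — endpoints in different components.
B D (3): add — endpoints in different components.
F G (3): add — endpoints in different components.
C E (5): add — endpoints in different components.
A C (6): add — endpoints in different components.
A H (6): add — endpoints in different components.
The 7th edge added is A H.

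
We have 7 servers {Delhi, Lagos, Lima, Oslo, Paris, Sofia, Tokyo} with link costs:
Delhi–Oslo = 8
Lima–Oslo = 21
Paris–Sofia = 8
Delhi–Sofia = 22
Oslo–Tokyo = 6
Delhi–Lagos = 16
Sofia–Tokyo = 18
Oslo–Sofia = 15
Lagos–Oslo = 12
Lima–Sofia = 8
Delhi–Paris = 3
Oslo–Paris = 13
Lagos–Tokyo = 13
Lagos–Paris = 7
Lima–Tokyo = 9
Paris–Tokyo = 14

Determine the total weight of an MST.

40

Sort edges by weight, then run Kruskal:
Delhi–Paris (3): add. Components now {Lima} {Tokyo} {Sofia} {Delhi,Paris} {Oslo} {Lagos}
Oslo–Tokyo (6): add. Components now {Lima} {Oslo,Tokyo} {Sofia} {Delhi,Paris} {Lagos}
Lagos–Paris (7): add. Components now {Lima} {Oslo,Tokyo} {Sofia} {Delhi,Lagos,Paris}
Delhi–Oslo (8): add. Components now {Lima} {Delhi,Lagos,Oslo,Paris,Tokyo} {Sofia}
Lima–Sofia (8): add. Components now {Lima,Sofia} {Delhi,Lagos,Oslo,Paris,Tokyo}
Paris–Sofia (8): add. Components now {Delhi,Lagos,Lima,Oslo,Paris,Sofia,Tokyo}
MST edges: Delhi–Paris, Oslo–Tokyo, Lagos–Paris, Delhi–Oslo, Lima–Sofia, Paris–Sofia; total weight 3+6+7+8+8+8 = 40.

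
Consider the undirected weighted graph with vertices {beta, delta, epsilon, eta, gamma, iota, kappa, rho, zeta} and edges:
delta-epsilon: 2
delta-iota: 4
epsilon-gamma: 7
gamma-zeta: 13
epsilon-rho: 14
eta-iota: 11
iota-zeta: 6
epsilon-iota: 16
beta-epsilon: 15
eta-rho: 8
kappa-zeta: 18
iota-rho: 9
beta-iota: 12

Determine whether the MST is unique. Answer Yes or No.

Yes

Kruskal: consider edges lightest-first.
delta-epsilon (2): add — endpoints in different components.
delta-iota (4): add — endpoints in different components.
iota-zeta (6): add — endpoints in different components.
epsilon-gamma (7): add — endpoints in different components.
eta-rho (8): add — endpoints in different components.
iota-rho (9): add — endpoints in different components.
eta-iota (11): skip — iota and eta already connected.
beta-iota (12): add — endpoints in different components.
gamma-zeta (13): skip — zeta and gamma already connected.
epsilon-rho (14): skip — epsilon and rho already connected.
beta-epsilon (15): skip — beta and epsilon already connected.
epsilon-iota (16): skip — iota and epsilon already connected.
kappa-zeta (18): add — endpoints in different components.
Every non-tree edge has weight strictly greater than the heaviest edge on the tree path between its endpoints, so the MST is unique.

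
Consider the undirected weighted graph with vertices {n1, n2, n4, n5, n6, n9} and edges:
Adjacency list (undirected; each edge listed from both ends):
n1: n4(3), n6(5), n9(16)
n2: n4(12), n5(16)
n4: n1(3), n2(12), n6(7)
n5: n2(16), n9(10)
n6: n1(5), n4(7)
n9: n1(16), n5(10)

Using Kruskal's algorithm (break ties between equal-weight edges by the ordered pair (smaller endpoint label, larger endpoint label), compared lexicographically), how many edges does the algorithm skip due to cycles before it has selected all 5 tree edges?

Kruskal: consider edges lightest-first.
n1–n4 (3): add. Components now {n5} {n1,n4} {n9} {n2} {n6}
n1–n6 (5): add. Components now {n5} {n1,n4,n6} {n9} {n2}
n4–n6 (7): skip — n4 and n6 already connected.
n5–n9 (10): add. Components now {n5,n9} {n1,n4,n6} {n2}
n2–n4 (12): add. Components now {n5,n9} {n1,n2,n4,n6}
n1–n9 (16): add. Components now {n1,n2,n4,n5,n6,n9}
Edges rejected before the tree was complete: 1.

1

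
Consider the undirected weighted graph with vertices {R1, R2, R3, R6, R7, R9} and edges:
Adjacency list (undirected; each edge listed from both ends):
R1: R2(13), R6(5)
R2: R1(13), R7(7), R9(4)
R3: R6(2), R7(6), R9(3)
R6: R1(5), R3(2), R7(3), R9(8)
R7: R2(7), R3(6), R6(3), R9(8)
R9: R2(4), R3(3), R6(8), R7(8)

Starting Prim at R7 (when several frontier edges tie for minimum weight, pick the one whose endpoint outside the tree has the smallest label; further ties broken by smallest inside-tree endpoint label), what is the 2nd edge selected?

R3-R6

Prim's algorithm from R7:
Step 1: frontier [R6—R7 3, R3—R7 6, R2—R7 7, R7—R9 8] → take R6—R7 (3); add R6.
Step 2: frontier [R3—R6 2, R1—R6 5, R6—R9 8, R3—R7 6, R2—R7 7, R7—R9 8] → take R3—R6 (2); add R3.
Step 3: frontier [R3—R9 3, R1—R6 5, R6—R9 8, R2—R7 7, R7—R9 8] → take R3—R9 (3); add R9.
Step 4: frontier [R1—R6 5, R2—R7 7, R2—R9 4] → take R2—R9 (4); add R2.
Step 5: frontier [R1—R2 13, R1—R6 5] → take R1—R6 (5); add R1.
The 2nd edge added is R3—R6.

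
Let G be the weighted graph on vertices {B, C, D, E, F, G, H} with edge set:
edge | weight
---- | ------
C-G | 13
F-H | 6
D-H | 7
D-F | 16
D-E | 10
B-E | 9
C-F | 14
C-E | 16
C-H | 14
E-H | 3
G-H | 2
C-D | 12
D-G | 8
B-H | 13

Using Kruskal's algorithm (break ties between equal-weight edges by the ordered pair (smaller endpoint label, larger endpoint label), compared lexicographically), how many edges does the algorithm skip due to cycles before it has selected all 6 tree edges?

2

Kruskal's algorithm — process edges by increasing weight (ties by edge label):
G-H (2): add — endpoints in different components.
E-H (3): add — endpoints in different components.
F-H (6): add — endpoints in different components.
D-H (7): add — endpoints in different components.
D-G (8): skip — D and G already connected.
B-E (9): add — endpoints in different components.
D-E (10): skip — D and E already connected.
C-D (12): add — endpoints in different components.
Edges rejected before the tree was complete: 2.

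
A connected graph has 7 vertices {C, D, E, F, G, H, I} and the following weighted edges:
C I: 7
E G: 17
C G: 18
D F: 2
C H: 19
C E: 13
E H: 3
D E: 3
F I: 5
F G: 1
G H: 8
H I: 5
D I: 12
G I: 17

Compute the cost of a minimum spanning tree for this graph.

21

Prim's algorithm from H:
Step 1: cheapest edge leaving the tree is E H (3); add E.
Step 2: cheapest edge leaving the tree is D E (3); add D.
Step 3: cheapest edge leaving the tree is D F (2); add F.
Step 4: cheapest edge leaving the tree is F G (1); add G.
Step 5: cheapest edge leaving the tree is F I (5); add I.
Step 6: cheapest edge leaving the tree is C I (7); add C.
MST edges: E H, D E, D F, F G, F I, C I; total weight 3+3+2+1+5+7 = 21.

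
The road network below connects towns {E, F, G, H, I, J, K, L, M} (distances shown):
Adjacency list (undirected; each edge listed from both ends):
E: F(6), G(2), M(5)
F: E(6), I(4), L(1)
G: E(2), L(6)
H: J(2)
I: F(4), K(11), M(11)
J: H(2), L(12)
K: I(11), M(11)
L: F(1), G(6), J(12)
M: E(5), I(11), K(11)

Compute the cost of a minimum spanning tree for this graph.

Sort edges by weight, then run Kruskal:
F-L (1): add — endpoints in different components.
E-G (2): add — endpoints in different components.
H-J (2): add — endpoints in different components.
F-I (4): add — endpoints in different components.
E-M (5): add — endpoints in different components.
E-F (6): add — endpoints in different components.
G-L (6): skip — G and L already connected.
I-K (11): add — endpoints in different components.
I-M (11): skip — I and M already connected.
K-M (11): skip — K and M already connected.
J-L (12): add — endpoints in different components.
MST edges: F-L, E-G, H-J, F-I, E-M, E-F, I-K, J-L; total weight 1+2+2+4+5+6+11+12 = 43.

43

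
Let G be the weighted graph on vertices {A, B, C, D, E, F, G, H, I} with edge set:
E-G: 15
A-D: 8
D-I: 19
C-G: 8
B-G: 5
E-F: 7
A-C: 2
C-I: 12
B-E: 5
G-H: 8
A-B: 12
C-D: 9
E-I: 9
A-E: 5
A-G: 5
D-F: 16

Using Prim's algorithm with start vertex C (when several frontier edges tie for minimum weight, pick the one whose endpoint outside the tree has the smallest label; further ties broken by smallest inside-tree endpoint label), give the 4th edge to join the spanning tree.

Grow the tree from C using Prim:
Step 1: cheapest edge leaving the tree is A-C (2); add A.
Step 2: cheapest edge leaving the tree is A-E (5); add E.
Step 3: cheapest edge leaving the tree is B-E (5); add B.
Step 4: cheapest edge leaving the tree is A-G (5); add G.
Step 5: cheapest edge leaving the tree is E-F (7); add F.
Step 6: cheapest edge leaving the tree is A-D (8); add D.
Step 7: cheapest edge leaving the tree is G-H (8); add H.
Step 8: cheapest edge leaving the tree is E-I (9); add I.
The 4th edge added is A-G.

A-G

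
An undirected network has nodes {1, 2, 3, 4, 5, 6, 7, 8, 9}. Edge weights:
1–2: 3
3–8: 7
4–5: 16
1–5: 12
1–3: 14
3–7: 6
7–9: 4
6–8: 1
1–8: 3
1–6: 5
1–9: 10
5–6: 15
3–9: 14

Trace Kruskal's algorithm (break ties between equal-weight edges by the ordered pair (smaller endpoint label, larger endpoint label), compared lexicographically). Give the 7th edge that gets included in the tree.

Sort edges by weight, then run Kruskal:
6–8 (1): add — endpoints in different components.
1–2 (3): add — endpoints in different components.
1–8 (3): add — endpoints in different components.
7–9 (4): add — endpoints in different components.
1–6 (5): skip — 1 and 6 already connected.
3–7 (6): add — endpoints in different components.
3–8 (7): add — endpoints in different components.
1–9 (10): skip — 1 and 9 already connected.
1–5 (12): add — endpoints in different components.
1–3 (14): skip — 1 and 3 already connected.
3–9 (14): skip — 3 and 9 already connected.
5–6 (15): skip — 5 and 6 already connected.
4–5 (16): add — endpoints in different components.
The 7th edge added is 1–5.

1-5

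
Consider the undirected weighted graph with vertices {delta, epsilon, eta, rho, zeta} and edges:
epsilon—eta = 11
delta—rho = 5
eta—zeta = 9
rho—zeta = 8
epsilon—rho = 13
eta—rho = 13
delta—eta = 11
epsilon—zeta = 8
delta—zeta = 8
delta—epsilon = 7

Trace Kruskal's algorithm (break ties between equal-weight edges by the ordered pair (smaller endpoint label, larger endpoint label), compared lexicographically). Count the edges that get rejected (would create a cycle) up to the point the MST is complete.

2

Sort edges by weight, then run Kruskal:
delta—rho (5): add. Components now {epsilon} {zeta} {eta} {delta,rho}
delta—epsilon (7): add. Components now {delta,epsilon,rho} {zeta} {eta}
delta—zeta (8): add. Components now {delta,epsilon,rho,zeta} {eta}
epsilon—zeta (8): skip — epsilon and zeta already connected.
rho—zeta (8): skip — zeta and rho already connected.
eta—zeta (9): add. Components now {delta,epsilon,eta,rho,zeta}
Edges rejected before the tree was complete: 2.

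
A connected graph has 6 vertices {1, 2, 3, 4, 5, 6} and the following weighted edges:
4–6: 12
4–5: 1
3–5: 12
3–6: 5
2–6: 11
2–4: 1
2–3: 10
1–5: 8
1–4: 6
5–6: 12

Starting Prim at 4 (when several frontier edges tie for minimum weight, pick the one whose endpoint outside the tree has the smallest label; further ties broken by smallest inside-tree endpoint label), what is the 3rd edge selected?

1-4

Prim, starting at 4.
Step 1: cheapest edge leaving the tree is 2–4 (1); add 2.
Step 2: cheapest edge leaving the tree is 4–5 (1); add 5.
Step 3: cheapest edge leaving the tree is 1–4 (6); add 1.
Step 4: cheapest edge leaving the tree is 2–3 (10); add 3.
Step 5: cheapest edge leaving the tree is 3–6 (5); add 6.
The 3rd edge added is 1–4.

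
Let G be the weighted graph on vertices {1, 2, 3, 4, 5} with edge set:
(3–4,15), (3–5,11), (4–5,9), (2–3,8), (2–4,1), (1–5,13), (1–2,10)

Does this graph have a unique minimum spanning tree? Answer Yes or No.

Sort edges by weight, then run Kruskal:
2–4 (1): add — endpoints in different components.
2–3 (8): add — endpoints in different components.
4–5 (9): add — endpoints in different components.
1–2 (10): add — endpoints in different components.
Every non-tree edge has weight strictly greater than the heaviest edge on the tree path between its endpoints, so the MST is unique.

Yes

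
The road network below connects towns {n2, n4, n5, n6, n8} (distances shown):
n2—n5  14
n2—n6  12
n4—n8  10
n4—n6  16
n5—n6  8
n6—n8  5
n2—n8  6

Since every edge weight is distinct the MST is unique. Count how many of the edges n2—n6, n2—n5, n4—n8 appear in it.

Kruskal's algorithm — process edges by increasing weight (ties by edge label):
n6—n8 (5): add. Components now {n4} {n5} {n6,n8} {n2}
n2—n8 (6): add. Components now {n4} {n5} {n2,n6,n8}
n5—n6 (8): add. Components now {n4} {n2,n5,n6,n8}
n4—n8 (10): add. Components now {n2,n4,n5,n6,n8}
MST edge set: {n6—n8, n2—n8, n5—n6, n4—n8}.
Of the listed edges, {n4—n8} are in the MST → 1.

1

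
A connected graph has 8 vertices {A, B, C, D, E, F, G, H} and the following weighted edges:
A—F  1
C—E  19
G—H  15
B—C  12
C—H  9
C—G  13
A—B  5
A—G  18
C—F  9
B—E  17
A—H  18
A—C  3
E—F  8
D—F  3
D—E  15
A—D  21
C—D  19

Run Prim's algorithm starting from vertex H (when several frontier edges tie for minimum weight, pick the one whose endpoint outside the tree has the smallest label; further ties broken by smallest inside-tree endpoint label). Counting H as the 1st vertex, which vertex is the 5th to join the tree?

D

Prim's algorithm from H:
Step 1: cheapest edge leaving the tree is C—H (9); add C.
Step 2: cheapest edge leaving the tree is A—C (3); add A.
Step 3: cheapest edge leaving the tree is A—F (1); add F.
Step 4: cheapest edge leaving the tree is D—F (3); add D.
Step 5: cheapest edge leaving the tree is A—B (5); add B.
Step 6: cheapest edge leaving the tree is E—F (8); add E.
Step 7: cheapest edge leaving the tree is C—G (13); add G.
Vertex order: H, C, A, F, D, B, E, G. The 5th vertex is D.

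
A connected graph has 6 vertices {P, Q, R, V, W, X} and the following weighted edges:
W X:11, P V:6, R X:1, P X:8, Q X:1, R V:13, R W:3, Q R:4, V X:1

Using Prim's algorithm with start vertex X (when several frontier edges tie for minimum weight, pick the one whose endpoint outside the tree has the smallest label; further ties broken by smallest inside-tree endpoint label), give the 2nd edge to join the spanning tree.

Prim, starting at X.
Step 1: cheapest edge leaving the tree is Q X (1); add Q.
Step 2: cheapest edge leaving the tree is R X (1); add R.
Step 3: cheapest edge leaving the tree is V X (1); add V.
Step 4: cheapest edge leaving the tree is R W (3); add W.
Step 5: cheapest edge leaving the tree is P V (6); add P.
The 2nd edge added is R X.

R-X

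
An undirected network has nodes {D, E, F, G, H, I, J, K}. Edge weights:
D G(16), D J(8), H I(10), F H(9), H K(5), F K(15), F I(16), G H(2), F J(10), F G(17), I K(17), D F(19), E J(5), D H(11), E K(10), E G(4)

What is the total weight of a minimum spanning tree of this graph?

Kruskal: consider edges lightest-first.
G H (2): add — endpoints in different components.
E G (4): add — endpoints in different components.
E J (5): add — endpoints in different components.
H K (5): add — endpoints in different components.
D J (8): add — endpoints in different components.
F H (9): add — endpoints in different components.
E K (10): skip — E and K already connected.
F J (10): skip — F and J already connected.
H I (10): add — endpoints in different components.
MST edges: G H, E G, E J, H K, D J, F H, H I; total weight 2+4+5+5+8+9+10 = 43.

43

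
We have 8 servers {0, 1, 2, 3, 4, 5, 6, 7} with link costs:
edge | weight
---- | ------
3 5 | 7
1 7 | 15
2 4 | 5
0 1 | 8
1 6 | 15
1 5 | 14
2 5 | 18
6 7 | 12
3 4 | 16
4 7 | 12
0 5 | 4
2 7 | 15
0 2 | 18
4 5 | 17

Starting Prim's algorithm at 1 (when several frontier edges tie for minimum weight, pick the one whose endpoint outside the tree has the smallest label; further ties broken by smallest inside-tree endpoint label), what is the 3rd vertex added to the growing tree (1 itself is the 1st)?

5

Prim's algorithm from 1:
Step 1: cheapest edge leaving the tree is 0 1 (8); add 0.
Step 2: cheapest edge leaving the tree is 0 5 (4); add 5.
Step 3: cheapest edge leaving the tree is 3 5 (7); add 3.
Step 4: cheapest edge leaving the tree is 1 6 (15); add 6.
Step 5: cheapest edge leaving the tree is 6 7 (12); add 7.
Step 6: cheapest edge leaving the tree is 4 7 (12); add 4.
Step 7: cheapest edge leaving the tree is 2 4 (5); add 2.
Vertex order: 1, 0, 5, 3, 6, 7, 4, 2. The 3rd vertex is 5.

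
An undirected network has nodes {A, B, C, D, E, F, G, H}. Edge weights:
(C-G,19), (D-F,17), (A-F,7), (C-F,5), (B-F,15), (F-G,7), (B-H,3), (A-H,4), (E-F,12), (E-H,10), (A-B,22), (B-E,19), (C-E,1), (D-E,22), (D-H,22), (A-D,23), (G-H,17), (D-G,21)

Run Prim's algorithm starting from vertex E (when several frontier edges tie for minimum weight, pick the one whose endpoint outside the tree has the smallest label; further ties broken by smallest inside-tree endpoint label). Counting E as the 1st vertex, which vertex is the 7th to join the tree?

G

Grow the tree from E using Prim:
Step 1: cheapest edge leaving the tree is C-E (1); add C.
Step 2: cheapest edge leaving the tree is C-F (5); add F.
Step 3: cheapest edge leaving the tree is A-F (7); add A.
Step 4: cheapest edge leaving the tree is A-H (4); add H.
Step 5: cheapest edge leaving the tree is B-H (3); add B.
Step 6: cheapest edge leaving the tree is F-G (7); add G.
Step 7: cheapest edge leaving the tree is D-F (17); add D.
Vertex order: E, C, F, A, H, B, G, D. The 7th vertex is G.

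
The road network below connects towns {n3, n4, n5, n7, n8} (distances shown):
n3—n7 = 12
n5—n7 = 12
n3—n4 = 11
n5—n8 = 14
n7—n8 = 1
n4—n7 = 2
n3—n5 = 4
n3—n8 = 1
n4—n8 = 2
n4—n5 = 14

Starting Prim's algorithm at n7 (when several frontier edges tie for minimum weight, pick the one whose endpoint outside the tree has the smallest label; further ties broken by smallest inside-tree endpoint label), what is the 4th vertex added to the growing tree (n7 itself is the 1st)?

n4

Grow the tree from n7 using Prim:
Step 1: cheapest edge leaving the tree is n7—n8 (1); add n8.
Step 2: cheapest edge leaving the tree is n3—n8 (1); add n3.
Step 3: cheapest edge leaving the tree is n4—n7 (2); add n4.
Step 4: cheapest edge leaving the tree is n3—n5 (4); add n5.
Vertex order: n7, n8, n3, n4, n5. The 4th vertex is n4.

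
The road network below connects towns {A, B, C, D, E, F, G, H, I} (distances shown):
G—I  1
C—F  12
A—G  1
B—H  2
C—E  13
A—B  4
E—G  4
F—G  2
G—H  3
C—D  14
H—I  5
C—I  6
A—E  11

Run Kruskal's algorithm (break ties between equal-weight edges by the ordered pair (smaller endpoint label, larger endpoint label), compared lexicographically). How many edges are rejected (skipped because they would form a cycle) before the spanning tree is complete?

Sort edges by weight, then run Kruskal:
A—G (1): add — endpoints in different components.
G—I (1): add — endpoints in different components.
B—H (2): add — endpoints in different components.
F—G (2): add — endpoints in different components.
G—H (3): add — endpoints in different components.
A—B (4): skip — A and B already connected.
E—G (4): add — endpoints in different components.
H—I (5): skip — H and I already connected.
C—I (6): add — endpoints in different components.
A—E (11): skip — A and E already connected.
C—F (12): skip — C and F already connected.
C—E (13): skip — C and E already connected.
C—D (14): add — endpoints in different components.
Edges rejected before the tree was complete: 5.

5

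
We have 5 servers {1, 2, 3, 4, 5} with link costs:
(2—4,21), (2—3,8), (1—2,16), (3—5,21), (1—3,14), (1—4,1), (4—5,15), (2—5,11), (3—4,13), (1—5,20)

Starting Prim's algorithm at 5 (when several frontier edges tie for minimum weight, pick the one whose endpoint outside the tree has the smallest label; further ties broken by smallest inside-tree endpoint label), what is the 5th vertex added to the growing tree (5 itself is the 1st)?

1

Prim's algorithm from 5:
Step 1: frontier [2—5 11, 4—5 15, 1—5 20, 3—5 21] → take 2—5 (11); add 2.
Step 2: frontier [2—3 8, 1—2 16, 2—4 21, 4—5 15, 1—5 20, 3—5 21] → take 2—3 (8); add 3.
Step 3: frontier [1—2 16, 2—4 21, 3—4 13, 1—3 14, 4—5 15, 1—5 20] → take 3—4 (13); add 4.
Step 4: frontier [1—2 16, 1—3 14, 1—4 1, 1—5 20] → take 1—4 (1); add 1.
Vertex order: 5, 2, 3, 4, 1. The 5th vertex is 1.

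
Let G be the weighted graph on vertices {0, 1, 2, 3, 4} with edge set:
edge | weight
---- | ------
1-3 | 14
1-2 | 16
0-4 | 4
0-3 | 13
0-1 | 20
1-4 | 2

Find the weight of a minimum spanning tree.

Prim's algorithm from 2:
Step 1: frontier [1-2 16] → take 1-2 (16); add 1.
Step 2: frontier [1-4 2, 1-3 14, 0-1 20] → take 1-4 (2); add 4.
Step 3: frontier [1-3 14, 0-1 20, 0-4 4] → take 0-4 (4); add 0.
Step 4: frontier [0-3 13, 1-3 14] → take 0-3 (13); add 3.
MST edges: 1-2, 1-4, 0-4, 0-3; total weight 16+2+4+13 = 35.

35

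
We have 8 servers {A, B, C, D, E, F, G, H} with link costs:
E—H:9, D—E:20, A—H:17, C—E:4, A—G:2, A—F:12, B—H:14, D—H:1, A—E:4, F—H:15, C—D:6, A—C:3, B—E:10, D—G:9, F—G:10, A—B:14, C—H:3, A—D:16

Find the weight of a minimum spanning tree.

Prim, starting at H.
Step 1: cheapest edge leaving the tree is D—H (1); add D.
Step 2: cheapest edge leaving the tree is C—H (3); add C.
Step 3: cheapest edge leaving the tree is A—C (3); add A.
Step 4: cheapest edge leaving the tree is A—G (2); add G.
Step 5: cheapest edge leaving the tree is A—E (4); add E.
Step 6: cheapest edge leaving the tree is B—E (10); add B.
Step 7: cheapest edge leaving the tree is F—G (10); add F.
MST edges: D—H, C—H, A—C, A—G, A—E, B—E, F—G; total weight 1+3+3+2+4+10+10 = 33.

33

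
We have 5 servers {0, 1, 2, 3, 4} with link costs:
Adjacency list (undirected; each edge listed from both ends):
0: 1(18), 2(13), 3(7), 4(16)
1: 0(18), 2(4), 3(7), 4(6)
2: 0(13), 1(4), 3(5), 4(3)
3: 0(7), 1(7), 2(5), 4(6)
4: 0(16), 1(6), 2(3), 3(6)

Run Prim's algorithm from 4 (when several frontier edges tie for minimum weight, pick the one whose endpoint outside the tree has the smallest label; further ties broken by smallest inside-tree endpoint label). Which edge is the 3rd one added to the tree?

2-3

Grow the tree from 4 using Prim:
Step 1: frontier [2-4 3, 1-4 6, 3-4 6, 0-4 16] → take 2-4 (3); add 2.
Step 2: frontier [1-2 4, 2-3 5, 0-2 13, 1-4 6, 3-4 6, 0-4 16] → take 1-2 (4); add 1.
Step 3: frontier [1-3 7, 0-1 18, 2-3 5, 0-2 13, 3-4 6, 0-4 16] → take 2-3 (5); add 3.
Step 4: frontier [0-1 18, 0-2 13, 0-3 7, 0-4 16] → take 0-3 (7); add 0.
The 3rd edge added is 2-3.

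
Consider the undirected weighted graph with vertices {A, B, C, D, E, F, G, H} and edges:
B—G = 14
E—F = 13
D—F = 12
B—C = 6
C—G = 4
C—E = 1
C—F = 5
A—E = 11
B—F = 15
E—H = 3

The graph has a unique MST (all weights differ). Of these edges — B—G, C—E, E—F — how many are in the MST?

1

Sort edges by weight, then run Kruskal:
C—E (1): add — endpoints in different components.
E—H (3): add — endpoints in different components.
C—G (4): add — endpoints in different components.
C—F (5): add — endpoints in different components.
B—C (6): add — endpoints in different components.
A—E (11): add — endpoints in different components.
D—F (12): add — endpoints in different components.
MST edge set: {C—E, E—H, C—G, C—F, B—C, A—E, D—F}.
Of the listed edges, {C—E} are in the MST → 1.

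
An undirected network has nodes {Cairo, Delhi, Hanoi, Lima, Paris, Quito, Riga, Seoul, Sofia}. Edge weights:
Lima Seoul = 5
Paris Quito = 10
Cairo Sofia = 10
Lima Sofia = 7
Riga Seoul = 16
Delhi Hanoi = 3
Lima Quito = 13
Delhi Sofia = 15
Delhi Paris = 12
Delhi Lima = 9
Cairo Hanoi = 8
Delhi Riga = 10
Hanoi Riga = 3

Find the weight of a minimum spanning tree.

57

Sort edges by weight, then run Kruskal:
Delhi Hanoi (3): add — endpoints in different components.
Hanoi Riga (3): add — endpoints in different components.
Lima Seoul (5): add — endpoints in different components.
Lima Sofia (7): add — endpoints in different components.
Cairo Hanoi (8): add — endpoints in different components.
Delhi Lima (9): add — endpoints in different components.
Cairo Sofia (10): skip — Sofia and Cairo already connected.
Delhi Riga (10): skip — Riga and Delhi already connected.
Paris Quito (10): add — endpoints in different components.
Delhi Paris (12): add — endpoints in different components.
MST edges: Delhi Hanoi, Hanoi Riga, Lima Seoul, Lima Sofia, Cairo Hanoi, Delhi Lima, Paris Quito, Delhi Paris; total weight 3+3+5+7+8+9+10+12 = 57.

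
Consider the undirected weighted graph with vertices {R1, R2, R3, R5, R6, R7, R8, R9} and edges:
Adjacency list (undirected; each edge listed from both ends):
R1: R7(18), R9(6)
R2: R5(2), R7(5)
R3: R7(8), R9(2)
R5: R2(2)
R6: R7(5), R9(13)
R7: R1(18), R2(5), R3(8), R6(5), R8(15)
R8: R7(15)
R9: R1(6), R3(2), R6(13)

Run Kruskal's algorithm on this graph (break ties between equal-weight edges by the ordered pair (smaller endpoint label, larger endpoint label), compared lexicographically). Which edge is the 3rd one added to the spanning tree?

R2-R7

Kruskal: consider edges lightest-first.
R2-R5 (2): add — endpoints in different components.
R3-R9 (2): add — endpoints in different components.
R2-R7 (5): add — endpoints in different components.
R6-R7 (5): add — endpoints in different components.
R1-R9 (6): add — endpoints in different components.
R3-R7 (8): add — endpoints in different components.
R6-R9 (13): skip — R6 and R9 already connected.
R7-R8 (15): add — endpoints in different components.
The 3rd edge added is R2-R7.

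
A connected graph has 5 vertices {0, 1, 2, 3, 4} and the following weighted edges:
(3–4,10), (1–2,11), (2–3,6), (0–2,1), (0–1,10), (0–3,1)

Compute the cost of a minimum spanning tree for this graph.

22

Kruskal: consider edges lightest-first.
0–2 (1): add — endpoints in different components.
0–3 (1): add — endpoints in different components.
2–3 (6): skip — 2 and 3 already connected.
0–1 (10): add — endpoints in different components.
3–4 (10): add — endpoints in different components.
MST edges: 0–2, 0–3, 0–1, 3–4; total weight 1+1+10+10 = 22.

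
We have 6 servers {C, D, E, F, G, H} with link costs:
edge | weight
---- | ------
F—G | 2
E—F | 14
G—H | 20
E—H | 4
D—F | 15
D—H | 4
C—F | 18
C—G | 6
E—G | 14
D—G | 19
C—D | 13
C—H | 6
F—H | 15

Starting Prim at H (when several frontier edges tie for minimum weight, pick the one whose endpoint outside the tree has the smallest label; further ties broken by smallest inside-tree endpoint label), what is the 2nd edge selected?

Prim, starting at H.
Step 1: cheapest edge leaving the tree is D—H (4); add D.
Step 2: cheapest edge leaving the tree is E—H (4); add E.
Step 3: cheapest edge leaving the tree is C—H (6); add C.
Step 4: cheapest edge leaving the tree is C—G (6); add G.
Step 5: cheapest edge leaving the tree is F—G (2); add F.
The 2nd edge added is E—H.

E-H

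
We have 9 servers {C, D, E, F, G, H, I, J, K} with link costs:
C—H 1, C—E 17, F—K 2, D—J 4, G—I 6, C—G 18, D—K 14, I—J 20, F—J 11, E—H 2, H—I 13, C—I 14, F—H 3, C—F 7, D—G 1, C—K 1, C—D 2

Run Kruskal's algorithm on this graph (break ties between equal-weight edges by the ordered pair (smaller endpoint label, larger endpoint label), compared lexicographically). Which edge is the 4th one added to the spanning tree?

Kruskal's algorithm — process edges by increasing weight (ties by edge label):
C—H (1): add — endpoints in different components.
C—K (1): add — endpoints in different components.
D—G (1): add — endpoints in different components.
C—D (2): add — endpoints in different components.
E—H (2): add — endpoints in different components.
F—K (2): add — endpoints in different components.
F—H (3): skip — F and H already connected.
D—J (4): add — endpoints in different components.
G—I (6): add — endpoints in different components.
The 4th edge added is C—D.

C-D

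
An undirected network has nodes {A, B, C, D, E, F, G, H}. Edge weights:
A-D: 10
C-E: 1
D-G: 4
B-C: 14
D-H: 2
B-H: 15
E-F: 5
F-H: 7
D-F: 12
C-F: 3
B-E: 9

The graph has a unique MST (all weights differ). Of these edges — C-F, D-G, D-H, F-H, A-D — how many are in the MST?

5

Kruskal's algorithm — process edges by increasing weight (ties by edge label):
C-E (1): add — endpoints in different components.
D-H (2): add — endpoints in different components.
C-F (3): add — endpoints in different components.
D-G (4): add — endpoints in different components.
E-F (5): skip — E and F already connected.
F-H (7): add — endpoints in different components.
B-E (9): add — endpoints in different components.
A-D (10): add — endpoints in different components.
MST edge set: {C-E, D-H, C-F, D-G, F-H, B-E, A-D}.
Of the listed edges, {C-F, D-G, D-H, F-H, A-D} are in the MST → 5.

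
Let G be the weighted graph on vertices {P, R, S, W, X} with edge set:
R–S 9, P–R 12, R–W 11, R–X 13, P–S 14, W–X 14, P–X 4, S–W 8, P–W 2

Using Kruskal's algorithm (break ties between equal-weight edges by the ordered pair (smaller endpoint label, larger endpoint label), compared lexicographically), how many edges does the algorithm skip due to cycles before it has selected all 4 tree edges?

Kruskal: consider edges lightest-first.
P–W (2): add — endpoints in different components.
P–X (4): add — endpoints in different components.
S–W (8): add — endpoints in different components.
R–S (9): add — endpoints in different components.
Edges rejected before the tree was complete: 0.

0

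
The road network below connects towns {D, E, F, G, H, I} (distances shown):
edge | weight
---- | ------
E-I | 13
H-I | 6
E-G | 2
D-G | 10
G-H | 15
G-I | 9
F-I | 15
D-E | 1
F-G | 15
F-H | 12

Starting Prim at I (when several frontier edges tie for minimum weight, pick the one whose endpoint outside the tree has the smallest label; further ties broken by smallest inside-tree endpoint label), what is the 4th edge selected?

Grow the tree from I using Prim:
Step 1: frontier [H-I 6, G-I 9, E-I 13, F-I 15] → take H-I (6); add H.
Step 2: frontier [F-H 12, G-H 15, G-I 9, E-I 13, F-I 15] → take G-I (9); add G.
Step 3: frontier [E-G 2, D-G 10, F-G 15, F-H 12, E-I 13, F-I 15] → take E-G (2); add E.
Step 4: frontier [D-E 1, D-G 10, F-G 15, F-H 12, F-I 15] → take D-E (1); add D.
Step 5: frontier [F-G 15, F-H 12, F-I 15] → take F-H (12); add F.
The 4th edge added is D-E.

D-E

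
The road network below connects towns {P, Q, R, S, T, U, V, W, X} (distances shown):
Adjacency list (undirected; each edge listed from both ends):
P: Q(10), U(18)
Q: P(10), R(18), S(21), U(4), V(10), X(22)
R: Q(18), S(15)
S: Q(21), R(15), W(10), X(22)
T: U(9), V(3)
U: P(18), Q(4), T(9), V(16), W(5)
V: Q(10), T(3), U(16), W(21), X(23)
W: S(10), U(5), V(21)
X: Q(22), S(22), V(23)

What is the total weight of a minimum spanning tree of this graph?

Sort edges by weight, then run Kruskal:
T-V (3): add — endpoints in different components.
Q-U (4): add — endpoints in different components.
U-W (5): add — endpoints in different components.
T-U (9): add — endpoints in different components.
P-Q (10): add — endpoints in different components.
Q-V (10): skip — Q and V already connected.
S-W (10): add — endpoints in different components.
R-S (15): add — endpoints in different components.
U-V (16): skip — U and V already connected.
P-U (18): skip — U and P already connected.
Q-R (18): skip — Q and R already connected.
Q-S (21): skip — S and Q already connected.
V-W (21): skip — W and V already connected.
Q-X (22): add — endpoints in different components.
MST edges: T-V, Q-U, U-W, T-U, P-Q, S-W, R-S, Q-X; total weight 3+4+5+9+10+10+15+22 = 78.

78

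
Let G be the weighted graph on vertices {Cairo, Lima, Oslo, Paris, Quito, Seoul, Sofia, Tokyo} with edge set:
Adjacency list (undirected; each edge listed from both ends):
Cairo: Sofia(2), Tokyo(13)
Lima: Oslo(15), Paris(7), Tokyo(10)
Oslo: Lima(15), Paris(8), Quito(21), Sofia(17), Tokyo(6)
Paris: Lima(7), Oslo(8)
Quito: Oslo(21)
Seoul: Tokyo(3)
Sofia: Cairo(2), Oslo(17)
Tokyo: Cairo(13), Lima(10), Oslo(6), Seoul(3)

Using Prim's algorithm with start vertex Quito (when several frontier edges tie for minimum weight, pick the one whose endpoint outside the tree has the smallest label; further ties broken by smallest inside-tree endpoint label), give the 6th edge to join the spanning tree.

Grow the tree from Quito using Prim:
Step 1: cheapest edge leaving the tree is Oslo-Quito (21); add Oslo.
Step 2: cheapest edge leaving the tree is Oslo-Tokyo (6); add Tokyo.
Step 3: cheapest edge leaving the tree is Seoul-Tokyo (3); add Seoul.
Step 4: cheapest edge leaving the tree is Oslo-Paris (8); add Paris.
Step 5: cheapest edge leaving the tree is Lima-Paris (7); add Lima.
Step 6: cheapest edge leaving the tree is Cairo-Tokyo (13); add Cairo.
Step 7: cheapest edge leaving the tree is Cairo-Sofia (2); add Sofia.
The 6th edge added is Cairo-Tokyo.

Cairo-Tokyo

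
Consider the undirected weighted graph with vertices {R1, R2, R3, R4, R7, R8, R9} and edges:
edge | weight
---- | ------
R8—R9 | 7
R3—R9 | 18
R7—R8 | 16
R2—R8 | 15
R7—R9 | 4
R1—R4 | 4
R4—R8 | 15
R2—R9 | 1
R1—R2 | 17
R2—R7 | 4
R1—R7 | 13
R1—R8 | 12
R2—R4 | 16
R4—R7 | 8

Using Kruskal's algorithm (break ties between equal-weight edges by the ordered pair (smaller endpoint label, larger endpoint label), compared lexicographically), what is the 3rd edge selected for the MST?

Kruskal's algorithm — process edges by increasing weight (ties by edge label):
R2—R9 (1): add. Components now {R8} {R7} {R1} {R2,R9} {R3} {R4}
R1—R4 (4): add. Components now {R8} {R7} {R1,R4} {R2,R9} {R3}
R2—R7 (4): add. Components now {R8} {R2,R7,R9} {R1,R4} {R3}
R7—R9 (4): skip — R7 and R9 already connected.
R8—R9 (7): add. Components now {R2,R7,R8,R9} {R1,R4} {R3}
R4—R7 (8): add. Components now {R1,R2,R4,R7,R8,R9} {R3}
R1—R8 (12): skip — R8 and R1 already connected.
R1—R7 (13): skip — R7 and R1 already connected.
R2—R8 (15): skip — R8 and R2 already connected.
R4—R8 (15): skip — R8 and R4 already connected.
R2—R4 (16): skip — R2 and R4 already connected.
R7—R8 (16): skip — R8 and R7 already connected.
R1—R2 (17): skip — R1 and R2 already connected.
R3—R9 (18): add. Components now {R1,R2,R3,R4,R7,R8,R9}
The 3rd edge added is R2—R7.

R2-R7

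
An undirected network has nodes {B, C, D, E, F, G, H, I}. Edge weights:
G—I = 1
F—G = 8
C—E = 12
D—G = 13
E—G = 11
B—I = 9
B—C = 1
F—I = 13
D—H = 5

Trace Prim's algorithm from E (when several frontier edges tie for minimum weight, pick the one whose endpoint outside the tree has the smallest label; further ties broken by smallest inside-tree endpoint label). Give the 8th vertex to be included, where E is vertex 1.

H

Grow the tree from E using Prim:
Step 1: frontier [E—G 11, C—E 12] → take E—G (11); add G.
Step 2: frontier [C—E 12, G—I 1, F—G 8, D—G 13] → take G—I (1); add I.
Step 3: frontier [C—E 12, F—G 8, D—G 13, B—I 9, F—I 13] → take F—G (8); add F.
Step 4: frontier [C—E 12, D—G 13, B—I 9] → take B—I (9); add B.
Step 5: frontier [B—C 1, C—E 12, D—G 13] → take B—C (1); add C.
Step 6: frontier [D—G 13] → take D—G (13); add D.
Step 7: frontier [D—H 5] → take D—H (5); add H.
Vertex order: E, G, I, F, B, C, D, H. The 8th vertex is H.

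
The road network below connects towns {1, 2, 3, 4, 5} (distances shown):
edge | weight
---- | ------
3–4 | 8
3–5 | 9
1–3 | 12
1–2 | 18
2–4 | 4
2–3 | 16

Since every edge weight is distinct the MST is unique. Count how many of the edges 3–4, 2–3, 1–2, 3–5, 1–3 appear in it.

3

Kruskal's algorithm — process edges by increasing weight (ties by edge label):
2–4 (4): add — endpoints in different components.
3–4 (8): add — endpoints in different components.
3–5 (9): add — endpoints in different components.
1–3 (12): add — endpoints in different components.
MST edge set: {2–4, 3–4, 3–5, 1–3}.
Of the listed edges, {3–4, 3–5, 1–3} are in the MST → 3.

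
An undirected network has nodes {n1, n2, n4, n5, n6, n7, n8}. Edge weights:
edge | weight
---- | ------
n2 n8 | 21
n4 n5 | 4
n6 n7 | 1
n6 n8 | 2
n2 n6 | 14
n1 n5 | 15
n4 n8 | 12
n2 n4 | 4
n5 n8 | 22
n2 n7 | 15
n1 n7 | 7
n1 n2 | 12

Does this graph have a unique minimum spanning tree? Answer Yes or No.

No

Kruskal's algorithm — process edges by increasing weight (ties by edge label):
n6 n7 (1): add — endpoints in different components.
n6 n8 (2): add — endpoints in different components.
n2 n4 (4): add — endpoints in different components.
n4 n5 (4): add — endpoints in different components.
n1 n7 (7): add — endpoints in different components.
n1 n2 (12): add — endpoints in different components.
Non-tree edge n4 n8 has weight 12, equal to the heaviest edge on its tree cycle — swapping gives another MST of the same weight. Not unique.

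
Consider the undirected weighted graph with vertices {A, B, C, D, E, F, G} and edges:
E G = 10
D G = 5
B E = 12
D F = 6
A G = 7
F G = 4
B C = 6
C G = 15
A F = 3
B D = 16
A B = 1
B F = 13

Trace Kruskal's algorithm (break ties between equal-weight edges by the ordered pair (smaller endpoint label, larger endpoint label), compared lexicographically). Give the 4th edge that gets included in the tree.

Sort edges by weight, then run Kruskal:
A B (1): add — endpoints in different components.
A F (3): add — endpoints in different components.
F G (4): add — endpoints in different components.
D G (5): add — endpoints in different components.
B C (6): add — endpoints in different components.
D F (6): skip — D and F already connected.
A G (7): skip — A and G already connected.
E G (10): add — endpoints in different components.
The 4th edge added is D G.

D-G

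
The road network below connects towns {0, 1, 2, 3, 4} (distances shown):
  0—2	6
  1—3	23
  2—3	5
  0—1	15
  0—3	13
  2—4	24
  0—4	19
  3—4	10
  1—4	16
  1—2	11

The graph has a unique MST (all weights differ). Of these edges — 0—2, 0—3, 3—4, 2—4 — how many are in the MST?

2

Sort edges by weight, then run Kruskal:
2—3 (5): add — endpoints in different components.
0—2 (6): add — endpoints in different components.
3—4 (10): add — endpoints in different components.
1—2 (11): add — endpoints in different components.
MST edge set: {2—3, 0—2, 3—4, 1—2}.
Of the listed edges, {0—2, 3—4} are in the MST → 2.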